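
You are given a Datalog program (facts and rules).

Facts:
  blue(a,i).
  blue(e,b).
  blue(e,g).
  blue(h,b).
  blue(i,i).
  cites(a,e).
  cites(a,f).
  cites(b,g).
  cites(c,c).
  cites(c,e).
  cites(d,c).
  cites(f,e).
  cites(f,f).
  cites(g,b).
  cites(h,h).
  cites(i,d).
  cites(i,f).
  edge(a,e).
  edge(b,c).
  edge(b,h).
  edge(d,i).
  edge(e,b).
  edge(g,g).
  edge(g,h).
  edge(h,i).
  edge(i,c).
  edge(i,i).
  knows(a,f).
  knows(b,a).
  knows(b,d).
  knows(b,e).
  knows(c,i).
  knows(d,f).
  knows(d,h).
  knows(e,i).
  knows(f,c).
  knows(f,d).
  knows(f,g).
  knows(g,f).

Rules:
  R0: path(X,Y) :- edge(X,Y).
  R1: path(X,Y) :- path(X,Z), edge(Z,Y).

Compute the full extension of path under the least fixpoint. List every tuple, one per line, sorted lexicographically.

round 1: derive path(a,e) via R0 from edge(a,e)
round 1: derive path(b,c) via R0 from edge(b,c)
round 1: derive path(b,h) via R0 from edge(b,h)
round 1: derive path(d,i) via R0 from edge(d,i)
round 1: derive path(e,b) via R0 from edge(e,b)
round 1: derive path(g,g) via R0 from edge(g,g)
round 1: derive path(g,h) via R0 from edge(g,h)
round 1: derive path(h,i) via R0 from edge(h,i)
round 1: derive path(i,c) via R0 from edge(i,c)
round 1: derive path(i,i) via R0 from edge(i,i)
round 2: derive path(a,b) via R1 from path(a,e), edge(e,b)
round 2: derive path(b,i) via R1 from path(b,h), edge(h,i)
round 2: derive path(d,c) via R1 from path(d,i), edge(i,c)
round 2: derive path(e,c) via R1 from path(e,b), edge(b,c)
round 2: derive path(e,h) via R1 from path(e,b), edge(b,h)
round 2: derive path(g,i) via R1 from path(g,h), edge(h,i)
round 2: derive path(h,c) via R1 from path(h,i), edge(i,c)
round 3: derive path(a,c) via R1 from path(a,b), edge(b,c)
round 3: derive path(a,h) via R1 from path(a,b), edge(b,h)
round 3: derive path(e,i) via R1 from path(e,h), edge(h,i)
round 3: derive path(g,c) via R1 from path(g,i), edge(i,c)
round 4: derive path(a,i) via R1 from path(a,h), edge(h,i)

path(a,b)
path(a,c)
path(a,e)
path(a,h)
path(a,i)
path(b,c)
path(b,h)
path(b,i)
path(d,c)
path(d,i)
path(e,b)
path(e,c)
path(e,h)
path(e,i)
path(g,c)
path(g,g)
path(g,h)
path(g,i)
path(h,c)
path(h,i)
path(i,c)
path(i,i)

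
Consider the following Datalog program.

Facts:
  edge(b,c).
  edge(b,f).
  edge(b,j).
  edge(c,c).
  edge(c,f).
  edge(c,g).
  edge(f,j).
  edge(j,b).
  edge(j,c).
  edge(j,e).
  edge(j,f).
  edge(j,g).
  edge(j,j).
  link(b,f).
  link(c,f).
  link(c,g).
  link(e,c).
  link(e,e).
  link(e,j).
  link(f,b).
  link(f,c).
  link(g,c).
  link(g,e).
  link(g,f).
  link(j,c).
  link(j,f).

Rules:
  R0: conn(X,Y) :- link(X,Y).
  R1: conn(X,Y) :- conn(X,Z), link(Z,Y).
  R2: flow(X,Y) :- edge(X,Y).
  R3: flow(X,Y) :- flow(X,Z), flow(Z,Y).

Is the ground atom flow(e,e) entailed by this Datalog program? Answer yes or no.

no

round 1: derive flow(b,c) via R2 from edge(b,c)
round 1: derive flow(b,f) via R2 from edge(b,f)
round 1: derive flow(b,j) via R2 from edge(b,j)
round 1: derive flow(c,c) via R2 from edge(c,c)
round 1: derive flow(c,f) via R2 from edge(c,f)
round 1: derive flow(c,g) via R2 from edge(c,g)
round 1: derive flow(f,j) via R2 from edge(f,j)
round 1: derive flow(j,b) via R2 from edge(j,b)
round 1: derive flow(j,c) via R2 from edge(j,c)
round 1: derive flow(j,e) via R2 from edge(j,e)
round 1: derive flow(j,f) via R2 from edge(j,f)
round 1: derive flow(j,g) via R2 from edge(j,g)
round 1: derive flow(j,j) via R2 from edge(j,j)
round 2: derive flow(b,b) via R3 from flow(b,j), flow(j,b)
round 2: derive flow(b,e) via R3 from flow(b,j), flow(j,e)
round 2: derive flow(b,g) via R3 from flow(b,c), flow(c,g)
round 2: derive flow(c,j) via R3 from flow(c,f), flow(f,j)
round 2: derive flow(f,b) via R3 from flow(f,j), flow(j,b)
round 2: derive flow(f,c) via R3 from flow(f,j), flow(j,c)
round 2: derive flow(f,e) via R3 from flow(f,j), flow(j,e)
round 2: derive flow(f,f) via R3 from flow(f,j), flow(j,f)
round 2: derive flow(f,g) via R3 from flow(f,j), flow(j,g)
round 3: derive flow(c,b) via R3 from flow(c,f), flow(f,b)
round 3: derive flow(c,e) via R3 from flow(c,f), flow(f,e)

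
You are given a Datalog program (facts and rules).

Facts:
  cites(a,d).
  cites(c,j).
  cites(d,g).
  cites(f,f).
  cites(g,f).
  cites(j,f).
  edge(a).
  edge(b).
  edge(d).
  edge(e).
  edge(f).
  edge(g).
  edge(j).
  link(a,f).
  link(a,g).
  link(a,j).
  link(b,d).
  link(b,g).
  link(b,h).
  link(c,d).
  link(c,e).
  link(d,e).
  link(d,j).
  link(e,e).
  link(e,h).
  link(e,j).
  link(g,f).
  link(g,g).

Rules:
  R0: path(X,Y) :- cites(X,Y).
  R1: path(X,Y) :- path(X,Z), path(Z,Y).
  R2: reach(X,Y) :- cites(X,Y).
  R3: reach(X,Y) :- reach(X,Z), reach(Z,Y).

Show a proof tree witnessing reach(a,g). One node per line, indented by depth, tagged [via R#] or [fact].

round 1: derive reach(a,d) via R2 from cites(a,d)
round 1: derive reach(c,j) via R2 from cites(c,j)
round 1: derive reach(d,g) via R2 from cites(d,g)
round 1: derive reach(f,f) via R2 from cites(f,f)
round 1: derive reach(g,f) via R2 from cites(g,f)
round 1: derive reach(j,f) via R2 from cites(j,f)
round 2: derive reach(a,g) via R3 from reach(a,d), reach(d,g)
round 2: derive reach(c,f) via R3 from reach(c,j), reach(j,f)
round 2: derive reach(d,f) via R3 from reach(d,g), reach(g,f)
round 3: derive reach(a,f) via R3 from reach(a,d), reach(d,f)

reach(a,g)  [via R3]
  reach(a,d)  [via R2]
    cites(a,d)  [fact]
  reach(d,g)  [via R2]
    cites(d,g)  [fact]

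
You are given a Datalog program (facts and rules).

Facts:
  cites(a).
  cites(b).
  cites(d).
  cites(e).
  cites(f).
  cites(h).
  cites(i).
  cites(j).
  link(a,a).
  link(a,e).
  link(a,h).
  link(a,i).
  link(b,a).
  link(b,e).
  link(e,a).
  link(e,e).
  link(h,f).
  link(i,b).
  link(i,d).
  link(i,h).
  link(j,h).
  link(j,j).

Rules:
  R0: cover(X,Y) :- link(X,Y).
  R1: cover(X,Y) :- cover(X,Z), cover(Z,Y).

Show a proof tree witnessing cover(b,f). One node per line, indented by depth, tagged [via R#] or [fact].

cover(b,f)  [via R1]
  cover(b,a)  [via R0]
    link(b,a)  [fact]
  cover(a,f)  [via R1]
    cover(a,h)  [via R0]
      link(a,h)  [fact]
    cover(h,f)  [via R0]
      link(h,f)  [fact]

round 1: derive cover(a,a) via R0 from link(a,a)
round 1: derive cover(a,e) via R0 from link(a,e)
round 1: derive cover(a,h) via R0 from link(a,h)
round 1: derive cover(a,i) via R0 from link(a,i)
round 1: derive cover(b,a) via R0 from link(b,a)
round 1: derive cover(b,e) via R0 from link(b,e)
round 1: derive cover(e,a) via R0 from link(e,a)
round 1: derive cover(e,e) via R0 from link(e,e)
round 1: derive cover(h,f) via R0 from link(h,f)
round 1: derive cover(i,b) via R0 from link(i,b)
round 1: derive cover(i,d) via R0 from link(i,d)
round 1: derive cover(i,h) via R0 from link(i,h)
round 1: derive cover(j,h) via R0 from link(j,h)
round 1: derive cover(j,j) via R0 from link(j,j)
round 2: derive cover(a,b) via R1 from cover(a,i), cover(i,b)
round 2: derive cover(a,d) via R1 from cover(a,i), cover(i,d)
round 2: derive cover(a,f) via R1 from cover(a,h), cover(h,f)
round 2: derive cover(b,h) via R1 from cover(b,a), cover(a,h)
round 2: derive cover(b,i) via R1 from cover(b,a), cover(a,i)
round 2: derive cover(e,h) via R1 from cover(e,a), cover(a,h)
round 2: derive cover(e,i) via R1 from cover(e,a), cover(a,i)
round 2: derive cover(i,a) via R1 from cover(i,b), cover(b,a)
round 2: derive cover(i,e) via R1 from cover(i,b), cover(b,e)
round 2: derive cover(i,f) via R1 from cover(i,h), cover(h,f)
round 2: derive cover(j,f) via R1 from cover(j,h), cover(h,f)
round 3: derive cover(b,b) via R1 from cover(b,a), cover(a,b)
round 3: derive cover(b,d) via R1 from cover(b,a), cover(a,d)
round 3: derive cover(b,f) via R1 from cover(b,a), cover(a,f)
round 3: derive cover(e,b) via R1 from cover(e,a), cover(a,b)
round 3: derive cover(e,d) via R1 from cover(e,a), cover(a,d)
round 3: derive cover(e,f) via R1 from cover(e,a), cover(a,f)
round 3: derive cover(i,i) via R1 from cover(i,a), cover(a,i)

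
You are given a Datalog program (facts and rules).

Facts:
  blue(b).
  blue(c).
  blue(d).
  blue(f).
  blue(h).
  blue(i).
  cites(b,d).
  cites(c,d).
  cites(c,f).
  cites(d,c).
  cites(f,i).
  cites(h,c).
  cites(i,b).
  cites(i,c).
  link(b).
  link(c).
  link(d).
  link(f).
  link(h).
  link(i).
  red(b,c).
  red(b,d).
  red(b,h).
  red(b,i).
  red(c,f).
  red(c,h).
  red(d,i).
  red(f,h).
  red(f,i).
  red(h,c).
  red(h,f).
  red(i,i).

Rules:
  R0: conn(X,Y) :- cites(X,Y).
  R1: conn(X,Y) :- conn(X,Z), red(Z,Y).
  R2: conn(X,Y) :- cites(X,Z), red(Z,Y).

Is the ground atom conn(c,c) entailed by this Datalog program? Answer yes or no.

yes

round 1: derive conn(b,d) via R0 from cites(b,d)
round 1: derive conn(c,d) via R0 from cites(c,d)
round 1: derive conn(c,f) via R0 from cites(c,f)
round 1: derive conn(d,c) via R0 from cites(d,c)
round 1: derive conn(f,i) via R0 from cites(f,i)
round 1: derive conn(h,c) via R0 from cites(h,c)
round 1: derive conn(i,b) via R0 from cites(i,b)
round 1: derive conn(i,c) via R0 from cites(i,c)
round 1: derive conn(b,i) via R2 from cites(b,d), red(d,i)
round 1: derive conn(c,h) via R2 from cites(c,f), red(f,h)
round 1: derive conn(c,i) via R2 from cites(c,d), red(d,i)
round 1: derive conn(d,f) via R2 from cites(d,c), red(c,f)
round 1: derive conn(d,h) via R2 from cites(d,c), red(c,h)
round 1: derive conn(h,f) via R2 from cites(h,c), red(c,f)
round 1: derive conn(h,h) via R2 from cites(h,c), red(c,h)
round 1: derive conn(i,d) via R2 from cites(i,b), red(b,d)
round 1: derive conn(i,f) via R2 from cites(i,c), red(c,f)
round 1: derive conn(i,h) via R2 from cites(i,b), red(b,h)
round 1: derive conn(i,i) via R2 from cites(i,b), red(b,i)
round 2: derive conn(c,c) via R1 from conn(c,h), red(h,c)
round 2: derive conn(d,i) via R1 from conn(d,f), red(f,i)
round 2: derive conn(h,i) via R1 from conn(h,f), red(f,i)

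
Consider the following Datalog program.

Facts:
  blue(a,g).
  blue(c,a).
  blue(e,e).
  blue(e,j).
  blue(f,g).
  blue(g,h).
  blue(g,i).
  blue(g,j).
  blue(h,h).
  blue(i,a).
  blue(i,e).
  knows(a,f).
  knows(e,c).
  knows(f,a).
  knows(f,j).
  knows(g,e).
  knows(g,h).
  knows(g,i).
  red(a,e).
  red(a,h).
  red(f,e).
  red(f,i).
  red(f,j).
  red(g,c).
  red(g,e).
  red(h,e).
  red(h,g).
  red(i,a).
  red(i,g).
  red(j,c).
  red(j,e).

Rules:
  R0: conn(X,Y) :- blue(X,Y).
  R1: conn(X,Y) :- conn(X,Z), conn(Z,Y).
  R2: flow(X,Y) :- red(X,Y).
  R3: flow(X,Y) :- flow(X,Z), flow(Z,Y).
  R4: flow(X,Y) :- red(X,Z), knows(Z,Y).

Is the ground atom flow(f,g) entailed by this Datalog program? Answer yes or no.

yes

round 1: derive flow(a,e) via R2 from red(a,e)
round 1: derive flow(a,h) via R2 from red(a,h)
round 1: derive flow(f,e) via R2 from red(f,e)
round 1: derive flow(f,i) via R2 from red(f,i)
round 1: derive flow(f,j) via R2 from red(f,j)
round 1: derive flow(g,c) via R2 from red(g,c)
round 1: derive flow(g,e) via R2 from red(g,e)
round 1: derive flow(h,e) via R2 from red(h,e)
round 1: derive flow(h,g) via R2 from red(h,g)
round 1: derive flow(i,a) via R2 from red(i,a)
round 1: derive flow(i,g) via R2 from red(i,g)
round 1: derive flow(j,c) via R2 from red(j,c)
round 1: derive flow(j,e) via R2 from red(j,e)
round 1: derive flow(a,c) via R4 from red(a,e), knows(e,c)
round 1: derive flow(f,c) via R4 from red(f,e), knows(e,c)
round 1: derive flow(h,c) via R4 from red(h,e), knows(e,c)
round 1: derive flow(h,h) via R4 from red(h,g), knows(g,h)
round 1: derive flow(h,i) via R4 from red(h,g), knows(g,i)
round 1: derive flow(i,e) via R4 from red(i,g), knows(g,e)
round 1: derive flow(i,f) via R4 from red(i,a), knows(a,f)
round 1: derive flow(i,h) via R4 from red(i,g), knows(g,h)
round 1: derive flow(i,i) via R4 from red(i,g), knows(g,i)
round 2: derive flow(a,g) via R3 from flow(a,h), flow(h,g)
round 2: derive flow(a,i) via R3 from flow(a,h), flow(h,i)
round 2: derive flow(f,a) via R3 from flow(f,i), flow(i,a)
round 2: derive flow(f,f) via R3 from flow(f,i), flow(i,f)
round 2: derive flow(f,g) via R3 from flow(f,i), flow(i,g)
round 2: derive flow(f,h) via R3 from flow(f,i), flow(i,h)
round 2: derive flow(h,a) via R3 from flow(h,i), flow(i,a)
round 2: derive flow(h,f) via R3 from flow(h,i), flow(i,f)
round 2: derive flow(i,c) via R3 from flow(i,a), flow(a,c)
round 2: derive flow(i,j) via R3 from flow(i,f), flow(f,j)
round 3: derive flow(a,a) via R3 from flow(a,h), flow(h,a)
round 3: derive flow(a,f) via R3 from flow(a,h), flow(h,f)
round 3: derive flow(a,j) via R3 from flow(a,i), flow(i,j)
round 3: derive flow(h,j) via R3 from flow(h,f), flow(f,j)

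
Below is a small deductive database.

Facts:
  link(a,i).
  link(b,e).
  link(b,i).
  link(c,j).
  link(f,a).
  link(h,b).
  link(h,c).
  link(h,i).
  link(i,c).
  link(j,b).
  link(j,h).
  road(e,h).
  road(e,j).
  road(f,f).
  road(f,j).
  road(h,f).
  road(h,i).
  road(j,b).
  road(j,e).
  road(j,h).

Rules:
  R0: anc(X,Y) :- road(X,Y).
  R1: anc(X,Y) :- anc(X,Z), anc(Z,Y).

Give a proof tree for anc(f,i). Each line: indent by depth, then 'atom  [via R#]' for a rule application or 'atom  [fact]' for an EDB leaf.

anc(f,i)  [via R1]
  anc(f,e)  [via R1]
    anc(f,j)  [via R0]
      road(f,j)  [fact]
    anc(j,e)  [via R0]
      road(j,e)  [fact]
  anc(e,i)  [via R1]
    anc(e,h)  [via R0]
      road(e,h)  [fact]
    anc(h,i)  [via R0]
      road(h,i)  [fact]

round 1: derive anc(e,h) via R0 from road(e,h)
round 1: derive anc(e,j) via R0 from road(e,j)
round 1: derive anc(f,f) via R0 from road(f,f)
round 1: derive anc(f,j) via R0 from road(f,j)
round 1: derive anc(h,f) via R0 from road(h,f)
round 1: derive anc(h,i) via R0 from road(h,i)
round 1: derive anc(j,b) via R0 from road(j,b)
round 1: derive anc(j,e) via R0 from road(j,e)
round 1: derive anc(j,h) via R0 from road(j,h)
round 2: derive anc(e,b) via R1 from anc(e,j), anc(j,b)
round 2: derive anc(e,e) via R1 from anc(e,j), anc(j,e)
round 2: derive anc(e,f) via R1 from anc(e,h), anc(h,f)
round 2: derive anc(e,i) via R1 from anc(e,h), anc(h,i)
round 2: derive anc(f,b) via R1 from anc(f,j), anc(j,b)
round 2: derive anc(f,e) via R1 from anc(f,j), anc(j,e)
round 2: derive anc(f,h) via R1 from anc(f,j), anc(j,h)
round 2: derive anc(h,j) via R1 from anc(h,f), anc(f,j)
round 2: derive anc(j,f) via R1 from anc(j,h), anc(h,f)
round 2: derive anc(j,i) via R1 from anc(j,h), anc(h,i)
round 2: derive anc(j,j) via R1 from anc(j,e), anc(e,j)
round 3: derive anc(f,i) via R1 from anc(f,e), anc(e,i)
round 3: derive anc(h,b) via R1 from anc(h,f), anc(f,b)
round 3: derive anc(h,e) via R1 from anc(h,f), anc(f,e)
round 3: derive anc(h,h) via R1 from anc(h,f), anc(f,h)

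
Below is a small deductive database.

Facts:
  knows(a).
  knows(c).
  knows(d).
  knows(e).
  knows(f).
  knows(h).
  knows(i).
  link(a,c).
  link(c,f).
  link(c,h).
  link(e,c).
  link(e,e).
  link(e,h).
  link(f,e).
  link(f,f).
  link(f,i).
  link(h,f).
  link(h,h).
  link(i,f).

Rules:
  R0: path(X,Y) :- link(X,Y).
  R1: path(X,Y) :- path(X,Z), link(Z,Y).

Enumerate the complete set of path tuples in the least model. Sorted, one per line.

round 1: derive path(a,c) via R0 from link(a,c)
round 1: derive path(c,f) via R0 from link(c,f)
round 1: derive path(c,h) via R0 from link(c,h)
round 1: derive path(e,c) via R0 from link(e,c)
round 1: derive path(e,e) via R0 from link(e,e)
round 1: derive path(e,h) via R0 from link(e,h)
round 1: derive path(f,e) via R0 from link(f,e)
round 1: derive path(f,f) via R0 from link(f,f)
round 1: derive path(f,i) via R0 from link(f,i)
round 1: derive path(h,f) via R0 from link(h,f)
round 1: derive path(h,h) via R0 from link(h,h)
round 1: derive path(i,f) via R0 from link(i,f)
round 2: derive path(a,f) via R1 from path(a,c), link(c,f)
round 2: derive path(a,h) via R1 from path(a,c), link(c,h)
round 2: derive path(c,e) via R1 from path(c,f), link(f,e)
round 2: derive path(c,i) via R1 from path(c,f), link(f,i)
round 2: derive path(e,f) via R1 from path(e,c), link(c,f)
round 2: derive path(f,c) via R1 from path(f,e), link(e,c)
round 2: derive path(f,h) via R1 from path(f,e), link(e,h)
round 2: derive path(h,e) via R1 from path(h,f), link(f,e)
round 2: derive path(h,i) via R1 from path(h,f), link(f,i)
round 2: derive path(i,e) via R1 from path(i,f), link(f,e)
round 2: derive path(i,i) via R1 from path(i,f), link(f,i)
round 3: derive path(a,e) via R1 from path(a,f), link(f,e)
round 3: derive path(a,i) via R1 from path(a,f), link(f,i)
round 3: derive path(c,c) via R1 from path(c,e), link(e,c)
round 3: derive path(e,i) via R1 from path(e,f), link(f,i)
round 3: derive path(h,c) via R1 from path(h,e), link(e,c)
round 3: derive path(i,c) via R1 from path(i,e), link(e,c)
round 3: derive path(i,h) via R1 from path(i,e), link(e,h)

path(a,c)
path(a,e)
path(a,f)
path(a,h)
path(a,i)
path(c,c)
path(c,e)
path(c,f)
path(c,h)
path(c,i)
path(e,c)
path(e,e)
path(e,f)
path(e,h)
path(e,i)
path(f,c)
path(f,e)
path(f,f)
path(f,h)
path(f,i)
path(h,c)
path(h,e)
path(h,f)
path(h,h)
path(h,i)
path(i,c)
path(i,e)
path(i,f)
path(i,h)
path(i,i)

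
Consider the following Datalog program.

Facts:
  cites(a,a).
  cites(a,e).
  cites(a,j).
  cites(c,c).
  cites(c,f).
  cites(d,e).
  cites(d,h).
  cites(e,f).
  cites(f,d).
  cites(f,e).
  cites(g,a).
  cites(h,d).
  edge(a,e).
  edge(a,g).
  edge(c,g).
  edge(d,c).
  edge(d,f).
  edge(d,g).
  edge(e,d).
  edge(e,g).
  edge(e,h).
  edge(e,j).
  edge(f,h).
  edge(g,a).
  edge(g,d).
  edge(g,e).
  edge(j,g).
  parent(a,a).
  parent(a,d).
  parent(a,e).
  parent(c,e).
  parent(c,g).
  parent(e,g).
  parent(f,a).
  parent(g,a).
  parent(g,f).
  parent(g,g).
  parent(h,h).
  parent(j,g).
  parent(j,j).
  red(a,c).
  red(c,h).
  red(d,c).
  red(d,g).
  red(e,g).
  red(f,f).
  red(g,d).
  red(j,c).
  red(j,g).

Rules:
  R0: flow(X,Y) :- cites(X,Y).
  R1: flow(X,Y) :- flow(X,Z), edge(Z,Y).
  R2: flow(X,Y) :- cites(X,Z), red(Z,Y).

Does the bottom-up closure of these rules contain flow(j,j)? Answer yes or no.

no

round 1: derive flow(a,a) via R0 from cites(a,a)
round 1: derive flow(a,e) via R0 from cites(a,e)
round 1: derive flow(a,j) via R0 from cites(a,j)
round 1: derive flow(c,c) via R0 from cites(c,c)
round 1: derive flow(c,f) via R0 from cites(c,f)
round 1: derive flow(d,e) via R0 from cites(d,e)
round 1: derive flow(d,h) via R0 from cites(d,h)
round 1: derive flow(e,f) via R0 from cites(e,f)
round 1: derive flow(f,d) via R0 from cites(f,d)
round 1: derive flow(f,e) via R0 from cites(f,e)
round 1: derive flow(g,a) via R0 from cites(g,a)
round 1: derive flow(h,d) via R0 from cites(h,d)
round 1: derive flow(a,c) via R2 from cites(a,a), red(a,c)
round 1: derive flow(a,g) via R2 from cites(a,e), red(e,g)
round 1: derive flow(c,h) via R2 from cites(c,c), red(c,h)
round 1: derive flow(d,g) via R2 from cites(d,e), red(e,g)
round 1: derive flow(f,c) via R2 from cites(f,d), red(d,c)
round 1: derive flow(f,g) via R2 from cites(f,d), red(d,g)
round 1: derive flow(g,c) via R2 from cites(g,a), red(a,c)
round 1: derive flow(h,c) via R2 from cites(h,d), red(d,c)
round 1: derive flow(h,g) via R2 from cites(h,d), red(d,g)
round 2: derive flow(a,d) via R1 from flow(a,e), edge(e,d)
round 2: derive flow(a,h) via R1 from flow(a,e), edge(e,h)
round 2: derive flow(c,g) via R1 from flow(c,c), edge(c,g)
round 2: derive flow(d,a) via R1 from flow(d,g), edge(g,a)
round 2: derive flow(d,d) via R1 from flow(d,e), edge(e,d)
round 2: derive flow(d,j) via R1 from flow(d,e), edge(e,j)
round 2: derive flow(e,h) via R1 from flow(e,f), edge(f,h)
round 2: derive flow(f,a) via R1 from flow(f,g), edge(g,a)
round 2: derive flow(f,f) via R1 from flow(f,d), edge(d,f)
round 2: derive flow(f,h) via R1 from flow(f,e), edge(e,h)
round 2: derive flow(f,j) via R1 from flow(f,e), edge(e,j)
round 2: derive flow(g,e) via R1 from flow(g,a), edge(a,e)
round 2: derive flow(g,g) via R1 from flow(g,a), edge(a,g)
round 2: derive flow(h,a) via R1 from flow(h,g), edge(g,a)
round 2: derive flow(h,e) via R1 from flow(h,g), edge(g,e)
round 2: derive flow(h,f) via R1 from flow(h,d), edge(d,f)
round 3: derive flow(a,f) via R1 from flow(a,d), edge(d,f)
round 3: derive flow(c,a) via R1 from flow(c,g), edge(g,a)
round 3: derive flow(c,d) via R1 from flow(c,g), edge(g,d)
round 3: derive flow(c,e) via R1 from flow(c,g), edge(g,e)
round 3: derive flow(d,c) via R1 from flow(d,d), edge(d,c)
round 3: derive flow(d,f) via R1 from flow(d,d), edge(d,f)
round 3: derive flow(g,d) via R1 from flow(g,e), edge(e,d)
round 3: derive flow(g,h) via R1 from flow(g,e), edge(e,h)
round 3: derive flow(g,j) via R1 from flow(g,e), edge(e,j)
round 3: derive flow(h,h) via R1 from flow(h,e), edge(e,h)
round 3: derive flow(h,j) via R1 from flow(h,e), edge(e,j)
round 4: derive flow(c,j) via R1 from flow(c,e), edge(e,j)
round 4: derive flow(g,f) via R1 from flow(g,d), edge(d,f)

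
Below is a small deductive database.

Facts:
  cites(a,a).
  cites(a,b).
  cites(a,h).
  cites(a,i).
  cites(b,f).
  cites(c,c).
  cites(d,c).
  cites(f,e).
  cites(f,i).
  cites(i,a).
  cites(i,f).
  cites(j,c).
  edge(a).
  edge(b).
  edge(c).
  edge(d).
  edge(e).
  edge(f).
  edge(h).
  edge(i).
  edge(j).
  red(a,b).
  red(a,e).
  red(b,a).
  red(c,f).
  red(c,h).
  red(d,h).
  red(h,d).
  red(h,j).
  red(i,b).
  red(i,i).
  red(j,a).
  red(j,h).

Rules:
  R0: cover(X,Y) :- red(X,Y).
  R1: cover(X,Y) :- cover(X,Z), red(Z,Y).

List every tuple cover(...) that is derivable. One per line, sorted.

cover(a,a)
cover(a,b)
cover(a,e)
cover(b,a)
cover(b,b)
cover(b,e)
cover(c,a)
cover(c,b)
cover(c,d)
cover(c,e)
cover(c,f)
cover(c,h)
cover(c,j)
cover(d,a)
cover(d,b)
cover(d,d)
cover(d,e)
cover(d,h)
cover(d,j)
cover(h,a)
cover(h,b)
cover(h,d)
cover(h,e)
cover(h,h)
cover(h,j)
cover(i,a)
cover(i,b)
cover(i,e)
cover(i,i)
cover(j,a)
cover(j,b)
cover(j,d)
cover(j,e)
cover(j,h)
cover(j,j)

round 1: derive cover(a,b) via R0 from red(a,b)
round 1: derive cover(a,e) via R0 from red(a,e)
round 1: derive cover(b,a) via R0 from red(b,a)
round 1: derive cover(c,f) via R0 from red(c,f)
round 1: derive cover(c,h) via R0 from red(c,h)
round 1: derive cover(d,h) via R0 from red(d,h)
round 1: derive cover(h,d) via R0 from red(h,d)
round 1: derive cover(h,j) via R0 from red(h,j)
round 1: derive cover(i,b) via R0 from red(i,b)
round 1: derive cover(i,i) via R0 from red(i,i)
round 1: derive cover(j,a) via R0 from red(j,a)
round 1: derive cover(j,h) via R0 from red(j,h)
round 2: derive cover(a,a) via R1 from cover(a,b), red(b,a)
round 2: derive cover(b,b) via R1 from cover(b,a), red(a,b)
round 2: derive cover(b,e) via R1 from cover(b,a), red(a,e)
round 2: derive cover(c,d) via R1 from cover(c,h), red(h,d)
round 2: derive cover(c,j) via R1 from cover(c,h), red(h,j)
round 2: derive cover(d,d) via R1 from cover(d,h), red(h,d)
round 2: derive cover(d,j) via R1 from cover(d,h), red(h,j)
round 2: derive cover(h,a) via R1 from cover(h,j), red(j,a)
round 2: derive cover(h,h) via R1 from cover(h,d), red(d,h)
round 2: derive cover(i,a) via R1 from cover(i,b), red(b,a)
round 2: derive cover(j,b) via R1 from cover(j,a), red(a,b)
round 2: derive cover(j,d) via R1 from cover(j,h), red(h,d)
round 2: derive cover(j,e) via R1 from cover(j,a), red(a,e)
round 2: derive cover(j,j) via R1 from cover(j,h), red(h,j)
round 3: derive cover(c,a) via R1 from cover(c,j), red(j,a)
round 3: derive cover(d,a) via R1 from cover(d,j), red(j,a)
round 3: derive cover(h,b) via R1 from cover(h,a), red(a,b)
round 3: derive cover(h,e) via R1 from cover(h,a), red(a,e)
round 3: derive cover(i,e) via R1 from cover(i,a), red(a,e)
round 4: derive cover(c,b) via R1 from cover(c,a), red(a,b)
round 4: derive cover(c,e) via R1 from cover(c,a), red(a,e)
round 4: derive cover(d,b) via R1 from cover(d,a), red(a,b)
round 4: derive cover(d,e) via R1 from cover(d,a), red(a,e)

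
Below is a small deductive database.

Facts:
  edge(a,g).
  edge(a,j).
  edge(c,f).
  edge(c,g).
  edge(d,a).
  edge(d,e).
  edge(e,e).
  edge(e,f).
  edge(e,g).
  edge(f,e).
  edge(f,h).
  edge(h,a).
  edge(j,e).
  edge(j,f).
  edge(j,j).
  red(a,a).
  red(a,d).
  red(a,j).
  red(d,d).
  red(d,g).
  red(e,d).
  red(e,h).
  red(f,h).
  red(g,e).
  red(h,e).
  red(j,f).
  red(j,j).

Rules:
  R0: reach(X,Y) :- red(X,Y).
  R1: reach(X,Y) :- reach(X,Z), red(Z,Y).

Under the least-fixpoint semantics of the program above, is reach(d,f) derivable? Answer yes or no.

no

round 1: derive reach(a,a) via R0 from red(a,a)
round 1: derive reach(a,d) via R0 from red(a,d)
round 1: derive reach(a,j) via R0 from red(a,j)
round 1: derive reach(d,d) via R0 from red(d,d)
round 1: derive reach(d,g) via R0 from red(d,g)
round 1: derive reach(e,d) via R0 from red(e,d)
round 1: derive reach(e,h) via R0 from red(e,h)
round 1: derive reach(f,h) via R0 from red(f,h)
round 1: derive reach(g,e) via R0 from red(g,e)
round 1: derive reach(h,e) via R0 from red(h,e)
round 1: derive reach(j,f) via R0 from red(j,f)
round 1: derive reach(j,j) via R0 from red(j,j)
round 2: derive reach(a,f) via R1 from reach(a,j), red(j,f)
round 2: derive reach(a,g) via R1 from reach(a,d), red(d,g)
round 2: derive reach(d,e) via R1 from reach(d,g), red(g,e)
round 2: derive reach(e,e) via R1 from reach(e,h), red(h,e)
round 2: derive reach(e,g) via R1 from reach(e,d), red(d,g)
round 2: derive reach(f,e) via R1 from reach(f,h), red(h,e)
round 2: derive reach(g,d) via R1 from reach(g,e), red(e,d)
round 2: derive reach(g,h) via R1 from reach(g,e), red(e,h)
round 2: derive reach(h,d) via R1 from reach(h,e), red(e,d)
round 2: derive reach(h,h) via R1 from reach(h,e), red(e,h)
round 2: derive reach(j,h) via R1 from reach(j,f), red(f,h)
round 3: derive reach(a,e) via R1 from reach(a,g), red(g,e)
round 3: derive reach(a,h) via R1 from reach(a,f), red(f,h)
round 3: derive reach(d,h) via R1 from reach(d,e), red(e,h)
round 3: derive reach(f,d) via R1 from reach(f,e), red(e,d)
round 3: derive reach(g,g) via R1 from reach(g,d), red(d,g)
round 3: derive reach(h,g) via R1 from reach(h,d), red(d,g)
round 3: derive reach(j,e) via R1 from reach(j,h), red(h,e)
round 4: derive reach(f,g) via R1 from reach(f,d), red(d,g)
round 4: derive reach(j,d) via R1 from reach(j,e), red(e,d)
round 5: derive reach(j,g) via R1 from reach(j,d), red(d,g)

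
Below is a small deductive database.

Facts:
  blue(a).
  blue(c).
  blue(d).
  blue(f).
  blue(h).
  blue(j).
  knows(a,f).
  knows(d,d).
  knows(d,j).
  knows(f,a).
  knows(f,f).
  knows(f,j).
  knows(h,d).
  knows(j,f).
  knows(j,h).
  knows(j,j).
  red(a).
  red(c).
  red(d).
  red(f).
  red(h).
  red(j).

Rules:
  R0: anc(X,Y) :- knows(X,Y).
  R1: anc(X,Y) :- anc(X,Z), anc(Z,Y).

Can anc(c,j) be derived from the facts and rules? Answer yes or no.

round 1: derive anc(a,f) via R0 from knows(a,f)
round 1: derive anc(d,d) via R0 from knows(d,d)
round 1: derive anc(d,j) via R0 from knows(d,j)
round 1: derive anc(f,a) via R0 from knows(f,a)
round 1: derive anc(f,f) via R0 from knows(f,f)
round 1: derive anc(f,j) via R0 from knows(f,j)
round 1: derive anc(h,d) via R0 from knows(h,d)
round 1: derive anc(j,f) via R0 from knows(j,f)
round 1: derive anc(j,h) via R0 from knows(j,h)
round 1: derive anc(j,j) via R0 from knows(j,j)
round 2: derive anc(a,a) via R1 from anc(a,f), anc(f,a)
round 2: derive anc(a,j) via R1 from anc(a,f), anc(f,j)
round 2: derive anc(d,f) via R1 from anc(d,j), anc(j,f)
round 2: derive anc(d,h) via R1 from anc(d,j), anc(j,h)
round 2: derive anc(f,h) via R1 from anc(f,j), anc(j,h)
round 2: derive anc(h,j) via R1 from anc(h,d), anc(d,j)
round 2: derive anc(j,a) via R1 from anc(j,f), anc(f,a)
round 2: derive anc(j,d) via R1 from anc(j,h), anc(h,d)
round 3: derive anc(a,d) via R1 from anc(a,j), anc(j,d)
round 3: derive anc(a,h) via R1 from anc(a,f), anc(f,h)
round 3: derive anc(d,a) via R1 from anc(d,f), anc(f,a)
round 3: derive anc(f,d) via R1 from anc(f,h), anc(h,d)
round 3: derive anc(h,a) via R1 from anc(h,j), anc(j,a)
round 3: derive anc(h,f) via R1 from anc(h,d), anc(d,f)
round 3: derive anc(h,h) via R1 from anc(h,d), anc(d,h)

no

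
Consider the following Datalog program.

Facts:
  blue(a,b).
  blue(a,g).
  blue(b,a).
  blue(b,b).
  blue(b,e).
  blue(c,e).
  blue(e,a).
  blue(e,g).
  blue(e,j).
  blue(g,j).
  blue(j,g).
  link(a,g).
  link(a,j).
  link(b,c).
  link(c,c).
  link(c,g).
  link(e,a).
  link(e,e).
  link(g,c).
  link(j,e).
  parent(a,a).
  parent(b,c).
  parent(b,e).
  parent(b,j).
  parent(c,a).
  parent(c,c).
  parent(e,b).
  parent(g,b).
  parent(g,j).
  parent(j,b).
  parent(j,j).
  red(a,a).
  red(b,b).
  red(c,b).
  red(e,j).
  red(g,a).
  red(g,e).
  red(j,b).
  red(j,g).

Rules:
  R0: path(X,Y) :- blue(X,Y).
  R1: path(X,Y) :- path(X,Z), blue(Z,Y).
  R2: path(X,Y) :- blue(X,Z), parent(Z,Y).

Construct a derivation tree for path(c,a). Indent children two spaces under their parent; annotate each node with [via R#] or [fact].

round 1: derive path(a,b) via R0 from blue(a,b)
round 1: derive path(a,g) via R0 from blue(a,g)
round 1: derive path(b,a) via R0 from blue(b,a)
round 1: derive path(b,b) via R0 from blue(b,b)
round 1: derive path(b,e) via R0 from blue(b,e)
round 1: derive path(c,e) via R0 from blue(c,e)
round 1: derive path(e,a) via R0 from blue(e,a)
round 1: derive path(e,g) via R0 from blue(e,g)
round 1: derive path(e,j) via R0 from blue(e,j)
round 1: derive path(g,j) via R0 from blue(g,j)
round 1: derive path(j,g) via R0 from blue(j,g)
round 1: derive path(a,c) via R2 from blue(a,b), parent(b,c)
round 1: derive path(a,e) via R2 from blue(a,b), parent(b,e)
round 1: derive path(a,j) via R2 from blue(a,b), parent(b,j)
round 1: derive path(b,c) via R2 from blue(b,b), parent(b,c)
round 1: derive path(b,j) via R2 from blue(b,b), parent(b,j)
round 1: derive path(c,b) via R2 from blue(c,e), parent(e,b)
round 1: derive path(e,b) via R2 from blue(e,g), parent(g,b)
round 1: derive path(g,b) via R2 from blue(g,j), parent(j,b)
round 1: derive path(j,b) via R2 from blue(j,g), parent(g,b)
round 1: derive path(j,j) via R2 from blue(j,g), parent(g,j)
round 2: derive path(a,a) via R1 from path(a,b), blue(b,a)
round 2: derive path(b,g) via R1 from path(b,a), blue(a,g)
round 2: derive path(c,a) via R1 from path(c,b), blue(b,a)
round 2: derive path(c,g) via R1 from path(c,e), blue(e,g)
round 2: derive path(c,j) via R1 from path(c,e), blue(e,j)
round 2: derive path(e,e) via R1 from path(e,b), blue(b,e)
round 2: derive path(g,a) via R1 from path(g,b), blue(b,a)
round 2: derive path(g,e) via R1 from path(g,b), blue(b,e)
round 2: derive path(g,g) via R1 from path(g,j), blue(j,g)
round 2: derive path(j,a) via R1 from path(j,b), blue(b,a)
round 2: derive path(j,e) via R1 from path(j,b), blue(b,e)

path(c,a)  [via R1]
  path(c,b)  [via R2]
    blue(c,e)  [fact]
    parent(e,b)  [fact]
  blue(b,a)  [fact]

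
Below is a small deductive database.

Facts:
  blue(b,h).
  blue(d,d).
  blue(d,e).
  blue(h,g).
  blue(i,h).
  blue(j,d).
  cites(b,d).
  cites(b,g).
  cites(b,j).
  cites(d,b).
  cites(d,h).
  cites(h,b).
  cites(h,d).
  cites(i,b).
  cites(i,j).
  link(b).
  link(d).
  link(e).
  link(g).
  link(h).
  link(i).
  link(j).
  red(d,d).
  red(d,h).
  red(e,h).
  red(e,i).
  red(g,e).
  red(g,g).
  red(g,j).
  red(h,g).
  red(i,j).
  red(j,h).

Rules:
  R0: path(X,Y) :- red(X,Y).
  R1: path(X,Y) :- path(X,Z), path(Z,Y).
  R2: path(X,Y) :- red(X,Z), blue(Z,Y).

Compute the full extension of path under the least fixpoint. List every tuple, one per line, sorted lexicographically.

path(d,d)
path(d,e)
path(d,g)
path(d,h)
path(d,i)
path(d,j)
path(e,d)
path(e,e)
path(e,g)
path(e,h)
path(e,i)
path(e,j)
path(g,d)
path(g,e)
path(g,g)
path(g,h)
path(g,i)
path(g,j)
path(h,d)
path(h,e)
path(h,g)
path(h,h)
path(h,i)
path(h,j)
path(i,d)
path(i,e)
path(i,g)
path(i,h)
path(i,i)
path(i,j)
path(j,d)
path(j,e)
path(j,g)
path(j,h)
path(j,i)
path(j,j)

round 1: derive path(d,d) via R0 from red(d,d)
round 1: derive path(d,h) via R0 from red(d,h)
round 1: derive path(e,h) via R0 from red(e,h)
round 1: derive path(e,i) via R0 from red(e,i)
round 1: derive path(g,e) via R0 from red(g,e)
round 1: derive path(g,g) via R0 from red(g,g)
round 1: derive path(g,j) via R0 from red(g,j)
round 1: derive path(h,g) via R0 from red(h,g)
round 1: derive path(i,j) via R0 from red(i,j)
round 1: derive path(j,h) via R0 from red(j,h)
round 1: derive path(d,e) via R2 from red(d,d), blue(d,e)
round 1: derive path(d,g) via R2 from red(d,h), blue(h,g)
round 1: derive path(e,g) via R2 from red(e,h), blue(h,g)
round 1: derive path(g,d) via R2 from red(g,j), blue(j,d)
round 1: derive path(i,d) via R2 from red(i,j), blue(j,d)
round 1: derive path(j,g) via R2 from red(j,h), blue(h,g)
round 2: derive path(d,i) via R1 from path(d,e), path(e,i)
round 2: derive path(d,j) via R1 from path(d,g), path(g,j)
round 2: derive path(e,d) via R1 from path(e,g), path(g,d)
round 2: derive path(e,e) via R1 from path(e,g), path(g,e)
round 2: derive path(e,j) via R1 from path(e,g), path(g,j)
round 2: derive path(g,h) via R1 from path(g,d), path(d,h)
round 2: derive path(g,i) via R1 from path(g,e), path(e,i)
round 2: derive path(h,d) via R1 from path(h,g), path(g,d)
round 2: derive path(h,e) via R1 from path(h,g), path(g,e)
round 2: derive path(h,j) via R1 from path(h,g), path(g,j)
round 2: derive path(i,e) via R1 from path(i,d), path(d,e)
round 2: derive path(i,g) via R1 from path(i,d), path(d,g)
round 2: derive path(i,h) via R1 from path(i,d), path(d,h)
round 2: derive path(j,d) via R1 from path(j,g), path(g,d)
round 2: derive path(j,e) via R1 from path(j,g), path(g,e)
round 2: derive path(j,j) via R1 from path(j,g), path(g,j)
round 3: derive path(h,h) via R1 from path(h,d), path(d,h)
round 3: derive path(h,i) via R1 from path(h,d), path(d,i)
round 3: derive path(i,i) via R1 from path(i,d), path(d,i)
round 3: derive path(j,i) via R1 from path(j,d), path(d,i)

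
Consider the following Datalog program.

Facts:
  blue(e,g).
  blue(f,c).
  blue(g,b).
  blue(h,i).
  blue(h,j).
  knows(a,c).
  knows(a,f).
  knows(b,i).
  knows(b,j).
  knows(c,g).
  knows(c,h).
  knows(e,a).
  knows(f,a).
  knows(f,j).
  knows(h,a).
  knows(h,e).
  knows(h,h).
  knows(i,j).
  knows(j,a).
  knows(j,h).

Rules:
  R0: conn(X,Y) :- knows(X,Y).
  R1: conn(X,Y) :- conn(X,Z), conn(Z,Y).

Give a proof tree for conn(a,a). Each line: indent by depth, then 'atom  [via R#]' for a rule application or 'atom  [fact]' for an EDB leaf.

conn(a,a)  [via R1]
  conn(a,f)  [via R0]
    knows(a,f)  [fact]
  conn(f,a)  [via R0]
    knows(f,a)  [fact]

round 1: derive conn(a,c) via R0 from knows(a,c)
round 1: derive conn(a,f) via R0 from knows(a,f)
round 1: derive conn(b,i) via R0 from knows(b,i)
round 1: derive conn(b,j) via R0 from knows(b,j)
round 1: derive conn(c,g) via R0 from knows(c,g)
round 1: derive conn(c,h) via R0 from knows(c,h)
round 1: derive conn(e,a) via R0 from knows(e,a)
round 1: derive conn(f,a) via R0 from knows(f,a)
round 1: derive conn(f,j) via R0 from knows(f,j)
round 1: derive conn(h,a) via R0 from knows(h,a)
round 1: derive conn(h,e) via R0 from knows(h,e)
round 1: derive conn(h,h) via R0 from knows(h,h)
round 1: derive conn(i,j) via R0 from knows(i,j)
round 1: derive conn(j,a) via R0 from knows(j,a)
round 1: derive conn(j,h) via R0 from knows(j,h)
round 2: derive conn(a,a) via R1 from conn(a,f), conn(f,a)
round 2: derive conn(a,g) via R1 from conn(a,c), conn(c,g)
round 2: derive conn(a,h) via R1 from conn(a,c), conn(c,h)
round 2: derive conn(a,j) via R1 from conn(a,f), conn(f,j)
round 2: derive conn(b,a) via R1 from conn(b,j), conn(j,a)
round 2: derive conn(b,h) via R1 from conn(b,j), conn(j,h)
round 2: derive conn(c,a) via R1 from conn(c,h), conn(h,a)
round 2: derive conn(c,e) via R1 from conn(c,h), conn(h,e)
round 2: derive conn(e,c) via R1 from conn(e,a), conn(a,c)
round 2: derive conn(e,f) via R1 from conn(e,a), conn(a,f)
round 2: derive conn(f,c) via R1 from conn(f,a), conn(a,c)
round 2: derive conn(f,f) via R1 from conn(f,a), conn(a,f)
round 2: derive conn(f,h) via R1 from conn(f,j), conn(j,h)
round 2: derive conn(h,c) via R1 from conn(h,a), conn(a,c)
round 2: derive conn(h,f) via R1 from conn(h,a), conn(a,f)
round 2: derive conn(i,a) via R1 from conn(i,j), conn(j,a)
round 2: derive conn(i,h) via R1 from conn(i,j), conn(j,h)
round 2: derive conn(j,c) via R1 from conn(j,a), conn(a,c)
round 2: derive conn(j,e) via R1 from conn(j,h), conn(h,e)
round 2: derive conn(j,f) via R1 from conn(j,a), conn(a,f)
round 3: derive conn(a,e) via R1 from conn(a,c), conn(c,e)
round 3: derive conn(b,c) via R1 from conn(b,a), conn(a,c)
round 3: derive conn(b,e) via R1 from conn(b,h), conn(h,e)
round 3: derive conn(b,f) via R1 from conn(b,a), conn(a,f)
round 3: derive conn(b,g) via R1 from conn(b,a), conn(a,g)
round 3: derive conn(c,c) via R1 from conn(c,a), conn(a,c)
round 3: derive conn(c,f) via R1 from conn(c,a), conn(a,f)
round 3: derive conn(c,j) via R1 from conn(c,a), conn(a,j)
round 3: derive conn(e,e) via R1 from conn(e,c), conn(c,e)
round 3: derive conn(e,g) via R1 from conn(e,a), conn(a,g)
round 3: derive conn(e,h) via R1 from conn(e,a), conn(a,h)
round 3: derive conn(e,j) via R1 from conn(e,a), conn(a,j)
round 3: derive conn(f,e) via R1 from conn(f,c), conn(c,e)
round 3: derive conn(f,g) via R1 from conn(f,a), conn(a,g)
round 3: derive conn(h,g) via R1 from conn(h,a), conn(a,g)
round 3: derive conn(h,j) via R1 from conn(h,a), conn(a,j)
round 3: derive conn(i,c) via R1 from conn(i,a), conn(a,c)
round 3: derive conn(i,e) via R1 from conn(i,h), conn(h,e)
round 3: derive conn(i,f) via R1 from conn(i,a), conn(a,f)
round 3: derive conn(i,g) via R1 from conn(i,a), conn(a,g)
round 3: derive conn(j,g) via R1 from conn(j,a), conn(a,g)
round 3: derive conn(j,j) via R1 from conn(j,a), conn(a,j)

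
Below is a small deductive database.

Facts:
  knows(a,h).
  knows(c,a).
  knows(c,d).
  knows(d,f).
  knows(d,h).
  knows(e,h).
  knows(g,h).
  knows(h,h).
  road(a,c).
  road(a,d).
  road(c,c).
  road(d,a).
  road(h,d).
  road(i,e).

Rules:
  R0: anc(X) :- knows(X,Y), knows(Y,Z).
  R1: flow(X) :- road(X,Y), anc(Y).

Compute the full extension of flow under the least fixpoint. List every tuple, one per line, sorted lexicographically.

round 1: derive anc(a) via R0 from knows(a,h), knows(h,h)
round 1: derive anc(c) via R0 from knows(c,a), knows(a,h)
round 1: derive anc(d) via R0 from knows(d,h), knows(h,h)
round 1: derive anc(e) via R0 from knows(e,h), knows(h,h)
round 1: derive anc(g) via R0 from knows(g,h), knows(h,h)
round 1: derive anc(h) via R0 from knows(h,h), knows(h,h)
round 2: derive flow(a) via R1 from road(a,c), anc(c)
round 2: derive flow(c) via R1 from road(c,c), anc(c)
round 2: derive flow(d) via R1 from road(d,a), anc(a)
round 2: derive flow(h) via R1 from road(h,d), anc(d)
round 2: derive flow(i) via R1 from road(i,e), anc(e)

flow(a)
flow(c)
flow(d)
flow(h)
flow(i)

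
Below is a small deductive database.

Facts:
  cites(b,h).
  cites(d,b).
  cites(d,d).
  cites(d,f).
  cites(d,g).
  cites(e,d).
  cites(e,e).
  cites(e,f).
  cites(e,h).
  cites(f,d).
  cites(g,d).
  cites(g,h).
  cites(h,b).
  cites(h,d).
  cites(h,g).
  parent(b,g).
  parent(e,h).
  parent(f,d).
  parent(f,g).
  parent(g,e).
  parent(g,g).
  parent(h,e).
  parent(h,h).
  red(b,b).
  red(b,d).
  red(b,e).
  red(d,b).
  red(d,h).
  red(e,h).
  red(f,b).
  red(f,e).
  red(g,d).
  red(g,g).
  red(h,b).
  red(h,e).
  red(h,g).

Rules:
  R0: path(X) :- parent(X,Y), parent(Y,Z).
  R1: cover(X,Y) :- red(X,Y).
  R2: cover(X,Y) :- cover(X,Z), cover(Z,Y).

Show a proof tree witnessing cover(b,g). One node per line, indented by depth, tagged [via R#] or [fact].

cover(b,g)  [via R2]
  cover(b,d)  [via R1]
    red(b,d)  [fact]
  cover(d,g)  [via R2]
    cover(d,h)  [via R1]
      red(d,h)  [fact]
    cover(h,g)  [via R1]
      red(h,g)  [fact]

round 1: derive cover(b,b) via R1 from red(b,b)
round 1: derive cover(b,d) via R1 from red(b,d)
round 1: derive cover(b,e) via R1 from red(b,e)
round 1: derive cover(d,b) via R1 from red(d,b)
round 1: derive cover(d,h) via R1 from red(d,h)
round 1: derive cover(e,h) via R1 from red(e,h)
round 1: derive cover(f,b) via R1 from red(f,b)
round 1: derive cover(f,e) via R1 from red(f,e)
round 1: derive cover(g,d) via R1 from red(g,d)
round 1: derive cover(g,g) via R1 from red(g,g)
round 1: derive cover(h,b) via R1 from red(h,b)
round 1: derive cover(h,e) via R1 from red(h,e)
round 1: derive cover(h,g) via R1 from red(h,g)
round 2: derive cover(b,h) via R2 from cover(b,d), cover(d,h)
round 2: derive cover(d,d) via R2 from cover(d,b), cover(b,d)
round 2: derive cover(d,e) via R2 from cover(d,b), cover(b,e)
round 2: derive cover(d,g) via R2 from cover(d,h), cover(h,g)
round 2: derive cover(e,b) via R2 from cover(e,h), cover(h,b)
round 2: derive cover(e,e) via R2 from cover(e,h), cover(h,e)
round 2: derive cover(e,g) via R2 from cover(e,h), cover(h,g)
round 2: derive cover(f,d) via R2 from cover(f,b), cover(b,d)
round 2: derive cover(f,h) via R2 from cover(f,e), cover(e,h)
round 2: derive cover(g,b) via R2 from cover(g,d), cover(d,b)
round 2: derive cover(g,h) via R2 from cover(g,d), cover(d,h)
round 2: derive cover(h,d) via R2 from cover(h,b), cover(b,d)
round 2: derive cover(h,h) via R2 from cover(h,e), cover(e,h)
round 3: derive cover(b,g) via R2 from cover(b,d), cover(d,g)
round 3: derive cover(e,d) via R2 from cover(e,b), cover(b,d)
round 3: derive cover(f,g) via R2 from cover(f,d), cover(d,g)
round 3: derive cover(g,e) via R2 from cover(g,b), cover(b,e)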